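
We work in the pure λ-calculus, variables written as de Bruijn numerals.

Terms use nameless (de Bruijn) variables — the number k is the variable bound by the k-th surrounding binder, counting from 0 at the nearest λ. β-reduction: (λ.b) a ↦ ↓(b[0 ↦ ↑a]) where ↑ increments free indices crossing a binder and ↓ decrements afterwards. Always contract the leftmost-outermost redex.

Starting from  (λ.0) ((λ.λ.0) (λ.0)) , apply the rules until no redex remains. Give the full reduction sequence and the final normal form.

Answer: normal form = λ.0  (in 2 steps)

Reduction:
  start: (λ.0) ((λ.λ.0) (λ.0))
  step 1: (λ.λ.0) (λ.0)
  step 2: λ.0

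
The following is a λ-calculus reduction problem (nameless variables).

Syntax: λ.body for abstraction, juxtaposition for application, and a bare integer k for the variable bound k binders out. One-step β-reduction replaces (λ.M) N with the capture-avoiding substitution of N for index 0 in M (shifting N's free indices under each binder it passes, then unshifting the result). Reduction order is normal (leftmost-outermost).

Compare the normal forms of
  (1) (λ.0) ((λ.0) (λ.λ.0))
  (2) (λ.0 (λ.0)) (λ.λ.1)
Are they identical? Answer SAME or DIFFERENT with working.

Answer: SAME — A ⇓ λ.λ.0, B ⇓ λ.λ.0

Reduction:
Term A:
  start: (λ.0) ((λ.0) (λ.λ.0))
  step 1: (λ.0) (λ.λ.0)
  step 2: λ.λ.0

Term B:
  start: (λ.0 (λ.0)) (λ.λ.1)
  step 1: (λ.λ.1) (λ.0)
  step 2: λ.λ.0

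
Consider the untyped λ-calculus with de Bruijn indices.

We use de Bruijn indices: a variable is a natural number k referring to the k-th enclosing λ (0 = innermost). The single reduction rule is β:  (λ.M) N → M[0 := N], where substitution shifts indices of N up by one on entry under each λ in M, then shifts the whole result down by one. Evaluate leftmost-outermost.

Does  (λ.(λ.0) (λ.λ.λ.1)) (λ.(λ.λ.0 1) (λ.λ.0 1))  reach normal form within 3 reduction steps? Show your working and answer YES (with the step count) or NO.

  start: (λ.(λ.0) (λ.λ.λ.1)) (λ.(λ.λ.0 1) (λ.λ.0 1))
  →1  (λ.0) (λ.λ.λ.1)
  →2  λ.λ.λ.1

Answer: YES — reaches normal form λ.λ.λ.1 in 2 ≤ 3 steps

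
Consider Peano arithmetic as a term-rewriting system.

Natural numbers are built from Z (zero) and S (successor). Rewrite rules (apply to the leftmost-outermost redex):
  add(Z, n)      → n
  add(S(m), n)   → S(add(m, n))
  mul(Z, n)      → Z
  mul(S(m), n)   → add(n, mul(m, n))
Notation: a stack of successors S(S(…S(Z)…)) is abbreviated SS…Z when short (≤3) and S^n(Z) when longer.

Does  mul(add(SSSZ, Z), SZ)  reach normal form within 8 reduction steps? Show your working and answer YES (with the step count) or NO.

Answer: NO — after 8 steps the term is S(S(mul(add(SZ, Z), SZ))), not yet normal

Derivation:
  start: mul(add(SSSZ, Z), SZ)
  →1  mul(S(add(SSZ, Z)), SZ)
  →2  add(SZ, mul(add(SSZ, Z), SZ))
  →3  S(add(Z, mul(add(SSZ, Z), SZ)))
  →4  S(mul(add(SSZ, Z), SZ))
  →5  S(mul(S(add(SZ, Z)), SZ))
  →6  S(add(SZ, mul(add(SZ, Z), SZ)))
  →7  S(S(add(Z, mul(add(SZ, Z), SZ))))
  →8  S(S(mul(add(SZ, Z), SZ)))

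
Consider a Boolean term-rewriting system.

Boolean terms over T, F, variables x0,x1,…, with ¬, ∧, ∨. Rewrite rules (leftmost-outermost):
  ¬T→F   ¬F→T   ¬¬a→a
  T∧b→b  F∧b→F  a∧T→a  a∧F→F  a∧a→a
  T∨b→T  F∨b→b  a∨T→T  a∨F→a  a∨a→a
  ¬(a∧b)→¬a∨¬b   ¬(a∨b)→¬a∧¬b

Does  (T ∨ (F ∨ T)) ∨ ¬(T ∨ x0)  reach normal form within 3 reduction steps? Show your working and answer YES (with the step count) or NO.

  start: (T ∨ (F ∨ T)) ∨ ¬(T ∨ x0)
  →1  T ∨ ¬(T ∨ x0)
  →2  T

Answer: YES — reaches normal form T in 2 ≤ 3 steps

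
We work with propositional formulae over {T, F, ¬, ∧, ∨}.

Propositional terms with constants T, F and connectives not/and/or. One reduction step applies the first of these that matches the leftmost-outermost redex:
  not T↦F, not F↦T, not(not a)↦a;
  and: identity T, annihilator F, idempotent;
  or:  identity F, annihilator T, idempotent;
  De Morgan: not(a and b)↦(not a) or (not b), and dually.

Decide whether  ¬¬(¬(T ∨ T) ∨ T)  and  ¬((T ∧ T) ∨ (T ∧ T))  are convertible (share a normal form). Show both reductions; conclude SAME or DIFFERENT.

Answer: DIFFERENT — A ⇓ T, B ⇓ F

Working:
Term A:
  start: ¬¬(¬(T ∨ T) ∨ T)
  step 1: ¬(T ∨ T) ∨ T
  step 2: T

Term B:
  start: ¬((T ∧ T) ∨ (T ∧ T))
  step 1: ¬(T ∧ T) ∧ ¬(T ∧ T)
  step 2: ¬(T ∧ T)
  step 3: ¬T ∨ ¬T
  step 4: ¬T
  step 5: F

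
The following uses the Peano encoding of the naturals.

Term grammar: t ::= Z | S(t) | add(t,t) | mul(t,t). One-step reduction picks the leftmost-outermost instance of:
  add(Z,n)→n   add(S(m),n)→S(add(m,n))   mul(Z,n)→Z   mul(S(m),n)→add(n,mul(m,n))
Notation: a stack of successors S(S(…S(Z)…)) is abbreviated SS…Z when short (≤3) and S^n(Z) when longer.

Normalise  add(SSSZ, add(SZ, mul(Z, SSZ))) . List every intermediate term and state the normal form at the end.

Answer: normal form = S^4(Z)  (in 7 steps)

Derivation:
  start: add(SSSZ, add(SZ, mul(Z, SSZ)))
  step 1: S(add(SSZ, add(SZ, mul(Z, SSZ))))
  step 2: S(S(add(SZ, add(SZ, mul(Z, SSZ)))))
  step 3: S(S(S(add(Z, add(SZ, mul(Z, SSZ))))))
  step 4: S(S(S(add(SZ, mul(Z, SSZ)))))
  step 5: S(S(S(S(add(Z, mul(Z, SSZ))))))
  step 6: S(S(S(S(mul(Z, SSZ)))))
  step 7: S^4(Z)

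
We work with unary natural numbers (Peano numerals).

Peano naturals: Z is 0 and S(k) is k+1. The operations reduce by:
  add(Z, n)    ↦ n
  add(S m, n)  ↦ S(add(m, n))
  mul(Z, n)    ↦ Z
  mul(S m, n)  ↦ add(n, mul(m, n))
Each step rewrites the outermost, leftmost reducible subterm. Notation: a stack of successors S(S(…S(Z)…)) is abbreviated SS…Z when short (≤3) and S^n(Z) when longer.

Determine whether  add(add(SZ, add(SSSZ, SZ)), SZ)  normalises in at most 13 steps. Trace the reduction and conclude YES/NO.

Answer: YES — reaches normal form S^6(Z) in 12 ≤ 13 steps

Derivation:
  start: add(add(SZ, add(SSSZ, SZ)), SZ)
  [1] add(S(add(Z, add(SSSZ, SZ))), SZ)
  [2] S(add(add(Z, add(SSSZ, SZ)), SZ))
  [3] S(add(add(SSSZ, SZ), SZ))
  [4] S(add(S(add(SSZ, SZ)), SZ))
  [5] S(S(add(add(SSZ, SZ), SZ)))
  [6] S(S(add(S(add(SZ, SZ)), SZ)))
  [7] S(S(S(add(add(SZ, SZ), SZ))))
  [8] S(S(S(add(S(add(Z, SZ)), SZ))))
  [9] S(S(S(S(add(add(Z, SZ), SZ)))))
  [10] S(S(S(S(add(SZ, SZ)))))
  [11] S(S(S(S(S(add(Z, SZ))))))
  [12] S^6(Z)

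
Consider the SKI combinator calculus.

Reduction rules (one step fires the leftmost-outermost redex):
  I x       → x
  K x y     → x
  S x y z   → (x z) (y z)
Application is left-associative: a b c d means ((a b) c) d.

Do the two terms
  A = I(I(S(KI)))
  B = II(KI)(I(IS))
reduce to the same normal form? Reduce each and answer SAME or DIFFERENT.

Term A:
  start: I(I(S(KI)))
  →1  I(S(KI))
  →2  S(KI)

Term B:
  start: II(KI)(I(IS))
  →1  I(KI)(I(IS))
  →2  KI(I(IS))
  →3  I

Answer: DIFFERENT — A ⇓ S(KI), B ⇓ I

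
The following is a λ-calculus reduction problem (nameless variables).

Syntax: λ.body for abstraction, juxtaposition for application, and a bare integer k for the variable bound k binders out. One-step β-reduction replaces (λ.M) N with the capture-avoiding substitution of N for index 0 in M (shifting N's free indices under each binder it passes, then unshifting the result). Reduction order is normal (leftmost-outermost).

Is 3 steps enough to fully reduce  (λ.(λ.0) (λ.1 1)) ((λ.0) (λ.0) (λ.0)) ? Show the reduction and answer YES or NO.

  start: (λ.(λ.0) (λ.1 1)) ((λ.0) (λ.0) (λ.0))
  [1] (λ.0) (λ.(λ.0) (λ.0) (λ.0) ((λ.0) (λ.0) (λ.0)))
  [2] λ.(λ.0) (λ.0) (λ.0) ((λ.0) (λ.0) (λ.0))
  [3] λ.(λ.0) (λ.0) ((λ.0) (λ.0) (λ.0))

Answer: NO — after 3 steps the term is λ.(λ.0) (λ.0) ((λ.0) (λ.0) (λ.0)), not yet normal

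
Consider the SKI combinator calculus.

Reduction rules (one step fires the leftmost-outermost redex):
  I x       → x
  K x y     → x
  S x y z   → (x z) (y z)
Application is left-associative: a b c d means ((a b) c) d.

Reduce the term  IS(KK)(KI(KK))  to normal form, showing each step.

  start: IS(KK)(KI(KK))
  [1] S(KK)(KI(KK))
  [2] S(KK)I

Answer: normal form = S(KK)I  (in 2 steps)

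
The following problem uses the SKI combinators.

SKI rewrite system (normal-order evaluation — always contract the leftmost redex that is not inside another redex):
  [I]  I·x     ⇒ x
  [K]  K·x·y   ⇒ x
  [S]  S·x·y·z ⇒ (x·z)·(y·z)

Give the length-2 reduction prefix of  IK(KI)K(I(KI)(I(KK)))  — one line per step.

  start: IK(KI)K(I(KI)(I(KK)))
  →1  K(KI)K(I(KI)(I(KK)))
  →2  KI(I(KI)(I(KK)))

Answer: after 2 steps: KI(I(KI)(I(KK)))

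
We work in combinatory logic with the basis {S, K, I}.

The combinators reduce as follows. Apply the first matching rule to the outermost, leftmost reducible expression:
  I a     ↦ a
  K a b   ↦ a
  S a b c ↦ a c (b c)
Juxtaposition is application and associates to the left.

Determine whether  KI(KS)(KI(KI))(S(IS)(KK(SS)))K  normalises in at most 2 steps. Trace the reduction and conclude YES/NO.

  start: KI(KS)(KI(KI))(S(IS)(KK(SS)))K
  step 1: I(KI(KI))(S(IS)(KK(SS)))K
  step 2: KI(KI)(S(IS)(KK(SS)))K

Answer: NO — after 2 steps the term is KI(KI)(S(IS)(KK(SS)))K, not yet normal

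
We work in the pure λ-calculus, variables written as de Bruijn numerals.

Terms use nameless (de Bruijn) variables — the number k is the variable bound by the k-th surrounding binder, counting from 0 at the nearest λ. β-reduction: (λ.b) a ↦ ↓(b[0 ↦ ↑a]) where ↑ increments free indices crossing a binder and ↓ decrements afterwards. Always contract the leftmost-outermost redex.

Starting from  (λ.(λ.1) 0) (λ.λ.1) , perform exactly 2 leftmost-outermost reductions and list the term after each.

Answer: after 2 steps: λ.λ.1

Reduction:
  start: (λ.(λ.1) 0) (λ.λ.1)
  step 1: (λ.λ.λ.1) (λ.λ.1)
  step 2: λ.λ.1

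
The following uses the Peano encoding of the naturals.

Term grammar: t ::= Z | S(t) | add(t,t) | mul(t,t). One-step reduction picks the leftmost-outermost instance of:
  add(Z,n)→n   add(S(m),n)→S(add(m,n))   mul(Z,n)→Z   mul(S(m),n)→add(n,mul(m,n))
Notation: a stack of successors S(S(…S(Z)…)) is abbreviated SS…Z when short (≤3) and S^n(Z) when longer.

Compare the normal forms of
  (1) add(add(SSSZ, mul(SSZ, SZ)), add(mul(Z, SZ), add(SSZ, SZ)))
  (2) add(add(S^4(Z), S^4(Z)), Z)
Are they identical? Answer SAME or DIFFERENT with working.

Answer: SAME — A ⇓ S^8(Z), B ⇓ S^8(Z)

Derivation:
Term A:
  start: add(add(SSSZ, mul(SSZ, SZ)), add(mul(Z, SZ), add(SSZ, SZ)))
  →1  add(S(add(SSZ, mul(SSZ, SZ))), add(mul(Z, SZ), add(SSZ, SZ)))
  →2  S(add(add(SSZ, mul(SSZ, SZ)), add(mul(Z, SZ), add(SSZ, SZ))))
  →3  S(add(S(add(SZ, mul(SSZ, SZ))), add(mul(Z, SZ), add(SSZ, SZ))))
  →4  S(S(add(add(SZ, mul(SSZ, SZ)), add(mul(Z, SZ), add(SSZ, SZ)))))
  →5  S(S(add(S(add(Z, mul(SSZ, SZ))), add(mul(Z, SZ), add(SSZ, SZ)))))
  →6  S(S(S(add(add(Z, mul(SSZ, SZ)), add(mul(Z, SZ), add(SSZ, SZ))))))
  →7  S(S(S(add(mul(SSZ, SZ), add(mul(Z, SZ), add(SSZ, SZ))))))
  →8  S(S(S(add(add(SZ, mul(SZ, SZ)), add(mul(Z, SZ), add(SSZ, SZ))))))
  →9  S(S(S(add(S(add(Z, mul(SZ, SZ))), add(mul(Z, SZ), add(SSZ, SZ))))))
  →10  S(S(S(S(add(add(Z, mul(SZ, SZ)), add(mul(Z, SZ), add(SSZ, SZ)))))))
  →11  S(S(S(S(add(mul(SZ, SZ), add(mul(Z, SZ), add(SSZ, SZ)))))))
  →12  S(S(S(S(add(add(SZ, mul(Z, SZ)), add(mul(Z, SZ), add(SSZ, SZ)))))))
  →13  S(S(S(S(add(S(add(Z, mul(Z, SZ))), add(mul(Z, SZ), add(SSZ, SZ)))))))
  →14  S(S(S(S(S(add(add(Z, mul(Z, SZ)), add(mul(Z, SZ), add(SSZ, SZ))))))))
  →15  S(S(S(S(S(add(mul(Z, SZ), add(mul(Z, SZ), add(SSZ, SZ))))))))
  →16  S(S(S(S(S(add(Z, add(mul(Z, SZ), add(SSZ, SZ))))))))
  →17  S(S(S(S(S(add(mul(Z, SZ), add(SSZ, SZ)))))))
  →18  S(S(S(S(S(add(Z, add(SSZ, SZ)))))))
  →19  S(S(S(S(S(add(SSZ, SZ))))))
  →20  S(S(S(S(S(S(add(SZ, SZ)))))))
  →21  S(S(S(S(S(S(S(add(Z, SZ))))))))
  →22  S^8(Z)

Term B:
  start: add(add(S^4(Z), S^4(Z)), Z)
  →1  add(S(add(SSSZ, S^4(Z))), Z)
  →2  S(add(add(SSSZ, S^4(Z)), Z))
  →3  S(add(S(add(SSZ, S^4(Z))), Z))
  →4  S(S(add(add(SSZ, S^4(Z)), Z)))
  →5  S(S(add(S(add(SZ, S^4(Z))), Z)))
  →6  S(S(S(add(add(SZ, S^4(Z)), Z))))
  →7  S(S(S(add(S(add(Z, S^4(Z))), Z))))
  →8  S(S(S(S(add(add(Z, S^4(Z)), Z)))))
  →9  S(S(S(S(add(S^4(Z), Z)))))
  →10  S(S(S(S(S(add(SSSZ, Z))))))
  →11  S(S(S(S(S(S(add(SSZ, Z)))))))
  →12  S(S(S(S(S(S(S(add(SZ, Z))))))))
  →13  S(S(S(S(S(S(S(S(add(Z, Z)))))))))
  →14  S^8(Z)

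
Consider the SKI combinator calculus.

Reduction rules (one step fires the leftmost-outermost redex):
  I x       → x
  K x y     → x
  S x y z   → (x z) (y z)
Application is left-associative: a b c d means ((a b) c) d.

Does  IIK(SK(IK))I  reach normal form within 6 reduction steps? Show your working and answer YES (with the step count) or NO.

  start: IIK(SK(IK))I
  step 1: IK(SK(IK))I
  step 2: K(SK(IK))I
  step 3: SK(IK)
  step 4: SKK

Answer: YES — reaches normal form SKK in 4 ≤ 6 steps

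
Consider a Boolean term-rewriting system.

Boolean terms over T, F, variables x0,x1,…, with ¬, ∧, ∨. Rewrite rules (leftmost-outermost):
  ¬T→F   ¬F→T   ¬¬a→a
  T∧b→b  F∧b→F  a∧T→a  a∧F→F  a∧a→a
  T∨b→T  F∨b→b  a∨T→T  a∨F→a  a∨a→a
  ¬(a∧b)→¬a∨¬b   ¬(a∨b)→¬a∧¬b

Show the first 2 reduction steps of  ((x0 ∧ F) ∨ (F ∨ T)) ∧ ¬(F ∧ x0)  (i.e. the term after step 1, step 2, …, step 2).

  start: ((x0 ∧ F) ∨ (F ∨ T)) ∧ ¬(F ∧ x0)
  [1] (F ∨ (F ∨ T)) ∧ ¬(F ∧ x0)
  [2] (F ∨ T) ∧ ¬(F ∧ x0)

Answer: after 2 steps: (F ∨ T) ∧ ¬(F ∧ x0)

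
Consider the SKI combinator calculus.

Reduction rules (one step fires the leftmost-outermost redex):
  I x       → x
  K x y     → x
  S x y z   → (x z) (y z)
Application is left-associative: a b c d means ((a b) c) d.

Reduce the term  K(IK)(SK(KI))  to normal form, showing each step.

  start: K(IK)(SK(KI))
  [1] IK
  [2] K

Answer: normal form = K  (in 2 steps)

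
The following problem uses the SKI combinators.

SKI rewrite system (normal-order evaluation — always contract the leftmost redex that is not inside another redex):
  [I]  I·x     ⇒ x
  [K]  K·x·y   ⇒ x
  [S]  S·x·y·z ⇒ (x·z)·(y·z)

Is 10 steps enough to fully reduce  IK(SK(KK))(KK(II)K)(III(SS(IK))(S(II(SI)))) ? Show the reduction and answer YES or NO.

  start: IK(SK(KK))(KK(II)K)(III(SS(IK))(S(II(SI))))
  →1  K(SK(KK))(KK(II)K)(III(SS(IK))(S(II(SI))))
  →2  SK(KK)(III(SS(IK))(S(II(SI))))
  →3  K(III(SS(IK))(S(II(SI))))(KK(III(SS(IK))(S(II(SI)))))
  →4  III(SS(IK))(S(II(SI)))
  →5  II(SS(IK))(S(II(SI)))
  →6  I(SS(IK))(S(II(SI)))
  →7  SS(IK)(S(II(SI)))
  →8  S(S(II(SI)))(IK(S(II(SI))))
  →9  S(S(I(SI)))(IK(S(II(SI))))
  →10  S(S(SI))(IK(S(II(SI))))

Answer: NO — after 10 steps the term is S(S(SI))(IK(S(II(SI)))), not yet normal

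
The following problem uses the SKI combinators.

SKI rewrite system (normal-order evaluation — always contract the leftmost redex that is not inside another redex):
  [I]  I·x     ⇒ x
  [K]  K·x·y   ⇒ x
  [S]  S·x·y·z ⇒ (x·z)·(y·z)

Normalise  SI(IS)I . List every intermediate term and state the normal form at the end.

  start: SI(IS)I
  step 1: II(ISI)
  step 2: I(ISI)
  step 3: ISI
  step 4: SI

Answer: normal form = SI  (in 4 steps)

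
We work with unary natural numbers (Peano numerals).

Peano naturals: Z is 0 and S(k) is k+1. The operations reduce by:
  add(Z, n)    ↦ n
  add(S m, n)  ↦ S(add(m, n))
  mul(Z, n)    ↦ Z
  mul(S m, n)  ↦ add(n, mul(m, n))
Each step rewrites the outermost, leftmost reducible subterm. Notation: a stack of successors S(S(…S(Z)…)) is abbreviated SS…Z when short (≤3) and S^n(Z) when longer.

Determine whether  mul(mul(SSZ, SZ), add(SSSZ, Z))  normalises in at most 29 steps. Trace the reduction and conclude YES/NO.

  start: mul(mul(SSZ, SZ), add(SSSZ, Z))
  [1] mul(add(SZ, mul(SZ, SZ)), add(SSSZ, Z))
  [2] mul(S(add(Z, mul(SZ, SZ))), add(SSSZ, Z))
  [3] add(add(SSSZ, Z), mul(add(Z, mul(SZ, SZ)), add(SSSZ, Z)))
  [4] add(S(add(SSZ, Z)), mul(add(Z, mul(SZ, SZ)), add(SSSZ, Z)))
  [5] S(add(add(SSZ, Z), mul(add(Z, mul(SZ, SZ)), add(SSSZ, Z))))
  [6] S(add(S(add(SZ, Z)), mul(add(Z, mul(SZ, SZ)), add(SSSZ, Z))))
  [7] S(S(add(add(SZ, Z), mul(add(Z, mul(SZ, SZ)), add(SSSZ, Z)))))
  [8] S(S(add(S(add(Z, Z)), mul(add(Z, mul(SZ, SZ)), add(SSSZ, Z)))))
  [9] S(S(S(add(add(Z, Z), mul(add(Z, mul(SZ, SZ)), add(SSSZ, Z))))))
  [10] S(S(S(add(Z, mul(add(Z, mul(SZ, SZ)), add(SSSZ, Z))))))
  [11] S(S(S(mul(add(Z, mul(SZ, SZ)), add(SSSZ, Z)))))
  [12] S(S(S(mul(mul(SZ, SZ), add(SSSZ, Z)))))
  [13] S(S(S(mul(add(SZ, mul(Z, SZ)), add(SSSZ, Z)))))
  [14] S(S(S(mul(S(add(Z, mul(Z, SZ))), add(SSSZ, Z)))))
  [15] S(S(S(add(add(SSSZ, Z), mul(add(Z, mul(Z, SZ)), add(SSSZ, Z))))))
  [16] S(S(S(add(S(add(SSZ, Z)), mul(add(Z, mul(Z, SZ)), add(SSSZ, Z))))))
  [17] S(S(S(S(add(add(SSZ, Z), mul(add(Z, mul(Z, SZ)), add(SSSZ, Z)))))))
  [18] S(S(S(S(add(S(add(SZ, Z)), mul(add(Z, mul(Z, SZ)), add(SSSZ, Z)))))))
  [19] S(S(S(S(S(add(add(SZ, Z), mul(add(Z, mul(Z, SZ)), add(SSSZ, Z))))))))
  [20] S(S(S(S(S(add(S(add(Z, Z)), mul(add(Z, mul(Z, SZ)), add(SSSZ, Z))))))))
  [21] S(S(S(S(S(S(add(add(Z, Z), mul(add(Z, mul(Z, SZ)), add(SSSZ, Z)))))))))
  [22] S(S(S(S(S(S(add(Z, mul(add(Z, mul(Z, SZ)), add(SSSZ, Z)))))))))
  [23] S(S(S(S(S(S(mul(add(Z, mul(Z, SZ)), add(SSSZ, Z))))))))
  [24] S(S(S(S(S(S(mul(mul(Z, SZ), add(SSSZ, Z))))))))
  [25] S(S(S(S(S(S(mul(Z, add(SSSZ, Z))))))))
  [26] S^6(Z)

Answer: YES — reaches normal form S^6(Z) in 26 ≤ 29 steps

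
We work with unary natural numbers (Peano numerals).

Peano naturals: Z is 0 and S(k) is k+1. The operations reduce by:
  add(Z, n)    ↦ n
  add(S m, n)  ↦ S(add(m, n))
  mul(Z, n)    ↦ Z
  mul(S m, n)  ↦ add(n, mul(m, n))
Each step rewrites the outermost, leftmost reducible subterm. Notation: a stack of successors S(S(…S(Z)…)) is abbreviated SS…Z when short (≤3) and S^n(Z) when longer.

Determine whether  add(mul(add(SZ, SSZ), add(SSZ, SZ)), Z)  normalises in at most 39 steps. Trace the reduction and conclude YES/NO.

  start: add(mul(add(SZ, SSZ), add(SSZ, SZ)), Z)
  →1  add(mul(S(add(Z, SSZ)), add(SSZ, SZ)), Z)
  →2  add(add(add(SSZ, SZ), mul(add(Z, SSZ), add(SSZ, SZ))), Z)
  →3  add(add(S(add(SZ, SZ)), mul(add(Z, SSZ), add(SSZ, SZ))), Z)
  →4  add(S(add(add(SZ, SZ), mul(add(Z, SSZ), add(SSZ, SZ)))), Z)
  →5  S(add(add(add(SZ, SZ), mul(add(Z, SSZ), add(SSZ, SZ))), Z))
  →6  S(add(add(S(add(Z, SZ)), mul(add(Z, SSZ), add(SSZ, SZ))), Z))
  →7  S(add(S(add(add(Z, SZ), mul(add(Z, SSZ), add(SSZ, SZ)))), Z))
  →8  S(S(add(add(add(Z, SZ), mul(add(Z, SSZ), add(SSZ, SZ))), Z)))
  →9  S(S(add(add(SZ, mul(add(Z, SSZ), add(SSZ, SZ))), Z)))
  →10  S(S(add(S(add(Z, mul(add(Z, SSZ), add(SSZ, SZ)))), Z)))
  →11  S(S(S(add(add(Z, mul(add(Z, SSZ), add(SSZ, SZ))), Z))))
  →12  S(S(S(add(mul(add(Z, SSZ), add(SSZ, SZ)), Z))))
  →13  S(S(S(add(mul(SSZ, add(SSZ, SZ)), Z))))
  →14  S(S(S(add(add(add(SSZ, SZ), mul(SZ, add(SSZ, SZ))), Z))))
  →15  S(S(S(add(add(S(add(SZ, SZ)), mul(SZ, add(SSZ, SZ))), Z))))
  →16  S(S(S(add(S(add(add(SZ, SZ), mul(SZ, add(SSZ, SZ)))), Z))))
  →17  S(S(S(S(add(add(add(SZ, SZ), mul(SZ, add(SSZ, SZ))), Z)))))
  →18  S(S(S(S(add(add(S(add(Z, SZ)), mul(SZ, add(SSZ, SZ))), Z)))))
  →19  S(S(S(S(add(S(add(add(Z, SZ), mul(SZ, add(SSZ, SZ)))), Z)))))
  →20  S(S(S(S(S(add(add(add(Z, SZ), mul(SZ, add(SSZ, SZ))), Z))))))
  →21  S(S(S(S(S(add(add(SZ, mul(SZ, add(SSZ, SZ))), Z))))))
  →22  S(S(S(S(S(add(S(add(Z, mul(SZ, add(SSZ, SZ)))), Z))))))
  →23  S(S(S(S(S(S(add(add(Z, mul(SZ, add(SSZ, SZ))), Z)))))))
  →24  S(S(S(S(S(S(add(mul(SZ, add(SSZ, SZ)), Z)))))))
  →25  S(S(S(S(S(S(add(add(add(SSZ, SZ), mul(Z, add(SSZ, SZ))), Z)))))))
  →26  S(S(S(S(S(S(add(add(S(add(SZ, SZ)), mul(Z, add(SSZ, SZ))), Z)))))))
  →27  S(S(S(S(S(S(add(S(add(add(SZ, SZ), mul(Z, add(SSZ, SZ)))), Z)))))))
  →28  S(S(S(S(S(S(S(add(add(add(SZ, SZ), mul(Z, add(SSZ, SZ))), Z))))))))
  →29  S(S(S(S(S(S(S(add(add(S(add(Z, SZ)), mul(Z, add(SSZ, SZ))), Z))))))))
  →30  S(S(S(S(S(S(S(add(S(add(add(Z, SZ), mul(Z, add(SSZ, SZ)))), Z))))))))
  →31  S(S(S(S(S(S(S(S(add(add(add(Z, SZ), mul(Z, add(SSZ, SZ))), Z)))))))))
  →32  S(S(S(S(S(S(S(S(add(add(SZ, mul(Z, add(SSZ, SZ))), Z)))))))))
  →33  S(S(S(S(S(S(S(S(add(S(add(Z, mul(Z, add(SSZ, SZ)))), Z)))))))))
  →34  S(S(S(S(S(S(S(S(S(add(add(Z, mul(Z, add(SSZ, SZ))), Z))))))))))
  →35  S(S(S(S(S(S(S(S(S(add(mul(Z, add(SSZ, SZ)), Z))))))))))
  →36  S(S(S(S(S(S(S(S(S(add(Z, Z))))))))))
  →37  S^9(Z)

Answer: YES — reaches normal form S^9(Z) in 37 ≤ 39 steps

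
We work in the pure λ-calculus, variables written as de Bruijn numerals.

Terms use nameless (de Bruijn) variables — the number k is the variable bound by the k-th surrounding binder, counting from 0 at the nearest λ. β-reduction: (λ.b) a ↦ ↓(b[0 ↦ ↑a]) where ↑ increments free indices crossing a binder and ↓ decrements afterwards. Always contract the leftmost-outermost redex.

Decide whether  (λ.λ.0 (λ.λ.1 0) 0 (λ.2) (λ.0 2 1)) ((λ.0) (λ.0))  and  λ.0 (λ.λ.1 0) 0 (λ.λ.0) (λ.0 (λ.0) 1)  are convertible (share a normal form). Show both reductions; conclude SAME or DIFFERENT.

Term A:
  start: (λ.λ.0 (λ.λ.1 0) 0 (λ.2) (λ.0 2 1)) ((λ.0) (λ.0))
  [1] λ.0 (λ.λ.1 0) 0 (λ.(λ.0) (λ.0)) (λ.0 ((λ.0) (λ.0)) 1)
  [2] λ.0 (λ.λ.1 0) 0 (λ.λ.0) (λ.0 ((λ.0) (λ.0)) 1)
  [3] λ.0 (λ.λ.1 0) 0 (λ.λ.0) (λ.0 (λ.0) 1)

Term B:
  start: λ.0 (λ.λ.1 0) 0 (λ.λ.0) (λ.0 (λ.0) 1)

Answer: SAME — A ⇓ λ.0 (λ.λ.1 0) 0 (λ.λ.0) (λ.0 (λ.0) 1), B ⇓ λ.0 (λ.λ.1 0) 0 (λ.λ.0) (λ.0 (λ.0) 1)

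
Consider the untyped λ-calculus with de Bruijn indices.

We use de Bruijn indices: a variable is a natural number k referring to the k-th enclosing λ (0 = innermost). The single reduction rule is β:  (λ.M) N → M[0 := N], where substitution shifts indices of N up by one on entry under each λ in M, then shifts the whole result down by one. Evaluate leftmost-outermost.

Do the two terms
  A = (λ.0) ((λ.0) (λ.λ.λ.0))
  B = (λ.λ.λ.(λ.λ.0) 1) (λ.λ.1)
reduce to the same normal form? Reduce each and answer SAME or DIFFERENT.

Answer: SAME — A ⇓ λ.λ.λ.0, B ⇓ λ.λ.λ.0

Derivation:
Term A:
  start: (λ.0) ((λ.0) (λ.λ.λ.0))
  →1  (λ.0) (λ.λ.λ.0)
  →2  λ.λ.λ.0

Term B:
  start: (λ.λ.λ.(λ.λ.0) 1) (λ.λ.1)
  →1  λ.λ.(λ.λ.0) 1
  →2  λ.λ.λ.0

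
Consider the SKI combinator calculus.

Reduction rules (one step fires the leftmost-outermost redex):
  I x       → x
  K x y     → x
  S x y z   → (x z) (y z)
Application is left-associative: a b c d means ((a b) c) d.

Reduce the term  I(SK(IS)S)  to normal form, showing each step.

Answer: normal form = S  (in 3 steps)

Derivation:
  start: I(SK(IS)S)
  [1] SK(IS)S
  [2] KS(ISS)
  [3] S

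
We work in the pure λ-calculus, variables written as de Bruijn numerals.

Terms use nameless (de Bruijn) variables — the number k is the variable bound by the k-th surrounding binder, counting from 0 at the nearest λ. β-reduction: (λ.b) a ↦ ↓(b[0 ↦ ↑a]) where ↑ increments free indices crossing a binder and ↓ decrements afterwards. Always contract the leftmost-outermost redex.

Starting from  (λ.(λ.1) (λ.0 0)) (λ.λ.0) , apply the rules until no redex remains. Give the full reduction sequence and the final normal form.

Answer: normal form = λ.λ.0  (in 2 steps)

Derivation:
  start: (λ.(λ.1) (λ.0 0)) (λ.λ.0)
  [1] (λ.λ.λ.0) (λ.0 0)
  [2] λ.λ.0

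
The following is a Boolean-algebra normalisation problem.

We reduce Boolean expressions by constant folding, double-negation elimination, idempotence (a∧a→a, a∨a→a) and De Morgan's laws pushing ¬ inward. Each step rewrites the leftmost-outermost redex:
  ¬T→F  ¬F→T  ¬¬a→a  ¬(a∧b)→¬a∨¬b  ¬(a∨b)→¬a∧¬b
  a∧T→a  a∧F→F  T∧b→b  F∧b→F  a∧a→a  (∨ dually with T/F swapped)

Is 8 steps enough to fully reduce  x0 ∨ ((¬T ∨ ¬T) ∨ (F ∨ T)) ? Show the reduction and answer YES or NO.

  start: x0 ∨ ((¬T ∨ ¬T) ∨ (F ∨ T))
  [1] x0 ∨ (¬T ∨ (F ∨ T))
  [2] x0 ∨ (F ∨ (F ∨ T))
  [3] x0 ∨ (F ∨ T)
  [4] x0 ∨ T
  [5] T

Answer: YES — reaches normal form T in 5 ≤ 8 steps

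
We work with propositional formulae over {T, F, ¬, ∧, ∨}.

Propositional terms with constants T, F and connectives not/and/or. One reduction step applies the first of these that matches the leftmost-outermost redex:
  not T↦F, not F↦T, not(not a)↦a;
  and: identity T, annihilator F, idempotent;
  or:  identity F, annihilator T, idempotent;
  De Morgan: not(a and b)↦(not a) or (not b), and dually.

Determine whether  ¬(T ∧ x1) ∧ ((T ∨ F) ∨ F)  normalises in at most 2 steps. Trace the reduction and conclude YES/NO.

  start: ¬(T ∧ x1) ∧ ((T ∨ F) ∨ F)
  step 1: (¬T ∨ ¬x1) ∧ ((T ∨ F) ∨ F)
  step 2: (F ∨ ¬x1) ∧ ((T ∨ F) ∨ F)

Answer: NO — after 2 steps the term is (F ∨ ¬x1) ∧ ((T ∨ F) ∨ F), not yet normal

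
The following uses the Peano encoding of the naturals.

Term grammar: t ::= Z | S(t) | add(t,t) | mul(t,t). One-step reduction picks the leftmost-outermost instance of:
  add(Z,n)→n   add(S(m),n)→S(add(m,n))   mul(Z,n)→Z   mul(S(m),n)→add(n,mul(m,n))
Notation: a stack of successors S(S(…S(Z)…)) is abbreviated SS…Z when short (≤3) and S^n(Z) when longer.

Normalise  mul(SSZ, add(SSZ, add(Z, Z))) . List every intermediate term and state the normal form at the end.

  start: mul(SSZ, add(SSZ, add(Z, Z)))
  [1] add(add(SSZ, add(Z, Z)), mul(SZ, add(SSZ, add(Z, Z))))
  [2] add(S(add(SZ, add(Z, Z))), mul(SZ, add(SSZ, add(Z, Z))))
  [3] S(add(add(SZ, add(Z, Z)), mul(SZ, add(SSZ, add(Z, Z)))))
  [4] S(add(S(add(Z, add(Z, Z))), mul(SZ, add(SSZ, add(Z, Z)))))
  [5] S(S(add(add(Z, add(Z, Z)), mul(SZ, add(SSZ, add(Z, Z))))))
  [6] S(S(add(add(Z, Z), mul(SZ, add(SSZ, add(Z, Z))))))
  [7] S(S(add(Z, mul(SZ, add(SSZ, add(Z, Z))))))
  [8] S(S(mul(SZ, add(SSZ, add(Z, Z)))))
  [9] S(S(add(add(SSZ, add(Z, Z)), mul(Z, add(SSZ, add(Z, Z))))))
  [10] S(S(add(S(add(SZ, add(Z, Z))), mul(Z, add(SSZ, add(Z, Z))))))
  [11] S(S(S(add(add(SZ, add(Z, Z)), mul(Z, add(SSZ, add(Z, Z)))))))
  [12] S(S(S(add(S(add(Z, add(Z, Z))), mul(Z, add(SSZ, add(Z, Z)))))))
  [13] S(S(S(S(add(add(Z, add(Z, Z)), mul(Z, add(SSZ, add(Z, Z))))))))
  [14] S(S(S(S(add(add(Z, Z), mul(Z, add(SSZ, add(Z, Z))))))))
  [15] S(S(S(S(add(Z, mul(Z, add(SSZ, add(Z, Z))))))))
  [16] S(S(S(S(mul(Z, add(SSZ, add(Z, Z)))))))
  [17] S^4(Z)

Answer: normal form = S^4(Z)  (in 17 steps)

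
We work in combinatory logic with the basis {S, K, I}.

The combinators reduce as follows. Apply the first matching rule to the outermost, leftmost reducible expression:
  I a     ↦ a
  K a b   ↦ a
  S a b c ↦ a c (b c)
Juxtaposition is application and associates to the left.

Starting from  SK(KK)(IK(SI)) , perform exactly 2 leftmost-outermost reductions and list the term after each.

Answer: after 2 steps: IK(SI)

Derivation:
  start: SK(KK)(IK(SI))
  step 1: K(IK(SI))(KK(IK(SI)))
  step 2: IK(SI)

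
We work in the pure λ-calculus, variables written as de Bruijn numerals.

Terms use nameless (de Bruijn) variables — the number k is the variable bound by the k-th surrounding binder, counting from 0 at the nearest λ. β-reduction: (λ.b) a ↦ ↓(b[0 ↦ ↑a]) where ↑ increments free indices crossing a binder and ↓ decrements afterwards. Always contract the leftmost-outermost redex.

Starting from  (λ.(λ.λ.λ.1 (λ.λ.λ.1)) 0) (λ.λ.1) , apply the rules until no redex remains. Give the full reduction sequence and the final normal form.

  start: (λ.(λ.λ.λ.1 (λ.λ.λ.1)) 0) (λ.λ.1)
  step 1: (λ.λ.λ.1 (λ.λ.λ.1)) (λ.λ.1)
  step 2: λ.λ.1 (λ.λ.λ.1)

Answer: normal form = λ.λ.1 (λ.λ.λ.1)  (in 2 steps)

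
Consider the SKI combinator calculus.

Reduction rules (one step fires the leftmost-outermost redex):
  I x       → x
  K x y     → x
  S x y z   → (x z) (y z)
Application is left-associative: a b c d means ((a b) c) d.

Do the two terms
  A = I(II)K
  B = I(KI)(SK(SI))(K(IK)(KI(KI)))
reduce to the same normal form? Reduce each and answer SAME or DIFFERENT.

Term A:
  start: I(II)K
  step 1: IIK
  step 2: IK
  step 3: K

Term B:
  start: I(KI)(SK(SI))(K(IK)(KI(KI)))
  step 1: KI(SK(SI))(K(IK)(KI(KI)))
  step 2: I(K(IK)(KI(KI)))
  step 3: K(IK)(KI(KI))
  step 4: IK
  step 5: K

Answer: SAME — A ⇓ K, B ⇓ K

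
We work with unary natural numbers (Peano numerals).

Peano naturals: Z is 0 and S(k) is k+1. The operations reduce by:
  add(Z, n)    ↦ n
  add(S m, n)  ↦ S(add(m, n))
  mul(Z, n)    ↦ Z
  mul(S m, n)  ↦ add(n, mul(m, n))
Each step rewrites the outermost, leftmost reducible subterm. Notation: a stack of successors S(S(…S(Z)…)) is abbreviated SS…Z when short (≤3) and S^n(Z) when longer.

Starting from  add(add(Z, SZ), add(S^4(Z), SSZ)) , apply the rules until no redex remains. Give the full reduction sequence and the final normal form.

Answer: normal form = S^7(Z)  (in 8 steps)

Derivation:
  start: add(add(Z, SZ), add(S^4(Z), SSZ))
  →1  add(SZ, add(S^4(Z), SSZ))
  →2  S(add(Z, add(S^4(Z), SSZ)))
  →3  S(add(S^4(Z), SSZ))
  →4  S(S(add(SSSZ, SSZ)))
  →5  S(S(S(add(SSZ, SSZ))))
  →6  S(S(S(S(add(SZ, SSZ)))))
  →7  S(S(S(S(S(add(Z, SSZ))))))
  →8  S^7(Z)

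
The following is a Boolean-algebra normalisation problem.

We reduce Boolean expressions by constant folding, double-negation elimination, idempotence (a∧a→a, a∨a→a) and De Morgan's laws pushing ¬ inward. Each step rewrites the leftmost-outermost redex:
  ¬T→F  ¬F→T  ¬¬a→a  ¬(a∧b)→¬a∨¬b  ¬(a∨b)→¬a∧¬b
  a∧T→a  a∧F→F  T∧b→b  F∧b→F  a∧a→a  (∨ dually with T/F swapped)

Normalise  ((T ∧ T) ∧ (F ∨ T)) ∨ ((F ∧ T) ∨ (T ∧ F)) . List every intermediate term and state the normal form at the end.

  start: ((T ∧ T) ∧ (F ∨ T)) ∨ ((F ∧ T) ∨ (T ∧ F))
  →1  (T ∧ (F ∨ T)) ∨ ((F ∧ T) ∨ (T ∧ F))
  →2  (F ∨ T) ∨ ((F ∧ T) ∨ (T ∧ F))
  →3  T ∨ ((F ∧ T) ∨ (T ∧ F))
  →4  T

Answer: normal form = T  (in 4 steps)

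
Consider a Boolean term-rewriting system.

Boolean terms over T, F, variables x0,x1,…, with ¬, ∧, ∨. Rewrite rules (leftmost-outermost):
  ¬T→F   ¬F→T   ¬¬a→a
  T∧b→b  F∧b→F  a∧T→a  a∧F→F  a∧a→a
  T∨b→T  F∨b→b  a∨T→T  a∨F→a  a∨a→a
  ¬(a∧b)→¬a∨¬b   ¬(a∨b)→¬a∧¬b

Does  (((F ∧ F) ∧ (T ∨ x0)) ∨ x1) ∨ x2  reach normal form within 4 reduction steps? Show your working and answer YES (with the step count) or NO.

  start: (((F ∧ F) ∧ (T ∨ x0)) ∨ x1) ∨ x2
  →1  ((F ∧ (T ∨ x0)) ∨ x1) ∨ x2
  →2  (F ∨ x1) ∨ x2
  →3  x1 ∨ x2

Answer: YES — reaches normal form x1 ∨ x2 in 3 ≤ 4 steps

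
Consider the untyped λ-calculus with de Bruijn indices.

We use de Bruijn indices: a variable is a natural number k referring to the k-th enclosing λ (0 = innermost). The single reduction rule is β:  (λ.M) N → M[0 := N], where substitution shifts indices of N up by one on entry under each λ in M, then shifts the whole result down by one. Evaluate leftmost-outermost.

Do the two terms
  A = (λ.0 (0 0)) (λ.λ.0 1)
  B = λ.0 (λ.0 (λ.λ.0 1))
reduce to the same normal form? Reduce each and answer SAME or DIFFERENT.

Term A:
  start: (λ.0 (0 0)) (λ.λ.0 1)
  [1] (λ.λ.0 1) ((λ.λ.0 1) (λ.λ.0 1))
  [2] λ.0 ((λ.λ.0 1) (λ.λ.0 1))
  [3] λ.0 (λ.0 (λ.λ.0 1))

Term B:
  start: λ.0 (λ.0 (λ.λ.0 1))

Answer: SAME — A ⇓ λ.0 (λ.0 (λ.λ.0 1)), B ⇓ λ.0 (λ.0 (λ.λ.0 1))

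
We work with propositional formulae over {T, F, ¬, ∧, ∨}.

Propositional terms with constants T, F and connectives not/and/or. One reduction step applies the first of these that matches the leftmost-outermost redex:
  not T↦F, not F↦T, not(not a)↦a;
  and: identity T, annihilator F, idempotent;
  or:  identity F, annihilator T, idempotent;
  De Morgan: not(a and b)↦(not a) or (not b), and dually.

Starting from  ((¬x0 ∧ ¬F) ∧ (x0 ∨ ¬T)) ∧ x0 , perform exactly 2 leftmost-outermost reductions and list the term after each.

  start: ((¬x0 ∧ ¬F) ∧ (x0 ∨ ¬T)) ∧ x0
  →1  ((¬x0 ∧ T) ∧ (x0 ∨ ¬T)) ∧ x0
  →2  (¬x0 ∧ (x0 ∨ ¬T)) ∧ x0

Answer: after 2 steps: (¬x0 ∧ (x0 ∨ ¬T)) ∧ x0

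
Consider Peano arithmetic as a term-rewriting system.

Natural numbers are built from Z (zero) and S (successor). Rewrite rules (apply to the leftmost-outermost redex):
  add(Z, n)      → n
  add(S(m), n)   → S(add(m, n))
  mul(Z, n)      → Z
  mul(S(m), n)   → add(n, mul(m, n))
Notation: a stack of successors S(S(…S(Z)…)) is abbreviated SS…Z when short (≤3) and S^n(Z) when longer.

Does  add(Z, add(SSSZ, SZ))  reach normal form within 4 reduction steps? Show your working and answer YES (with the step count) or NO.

Answer: NO — after 4 steps the term is S(S(S(add(Z, SZ)))), not yet normal

Derivation:
  start: add(Z, add(SSSZ, SZ))
  →1  add(SSSZ, SZ)
  →2  S(add(SSZ, SZ))
  →3  S(S(add(SZ, SZ)))
  →4  S(S(S(add(Z, SZ))))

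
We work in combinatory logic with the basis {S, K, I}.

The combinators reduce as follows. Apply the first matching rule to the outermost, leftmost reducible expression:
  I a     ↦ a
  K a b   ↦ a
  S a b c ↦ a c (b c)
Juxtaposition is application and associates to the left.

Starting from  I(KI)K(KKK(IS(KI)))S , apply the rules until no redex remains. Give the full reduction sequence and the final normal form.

Answer: normal form = S(KI)  (in 6 steps)

Reduction:
  start: I(KI)K(KKK(IS(KI)))S
  step 1: KIK(KKK(IS(KI)))S
  step 2: I(KKK(IS(KI)))S
  step 3: KKK(IS(KI))S
  step 4: K(IS(KI))S
  step 5: IS(KI)
  step 6: S(KI)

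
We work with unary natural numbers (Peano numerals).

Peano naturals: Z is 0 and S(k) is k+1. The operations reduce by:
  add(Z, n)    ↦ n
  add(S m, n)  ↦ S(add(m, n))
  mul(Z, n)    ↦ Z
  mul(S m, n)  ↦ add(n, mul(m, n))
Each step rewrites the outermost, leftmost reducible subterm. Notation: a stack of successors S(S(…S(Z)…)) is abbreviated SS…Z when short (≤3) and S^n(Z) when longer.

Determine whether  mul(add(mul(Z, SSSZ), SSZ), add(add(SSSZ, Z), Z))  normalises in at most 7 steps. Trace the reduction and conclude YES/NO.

Answer: NO — after 7 steps the term is S(add(add(S(add(SZ, Z)), Z), mul(SZ, add(add(SSSZ, Z), Z)))), not yet normal

Derivation:
  start: mul(add(mul(Z, SSSZ), SSZ), add(add(SSSZ, Z), Z))
  [1] mul(add(Z, SSZ), add(add(SSSZ, Z), Z))
  [2] mul(SSZ, add(add(SSSZ, Z), Z))
  [3] add(add(add(SSSZ, Z), Z), mul(SZ, add(add(SSSZ, Z), Z)))
  [4] add(add(S(add(SSZ, Z)), Z), mul(SZ, add(add(SSSZ, Z), Z)))
  [5] add(S(add(add(SSZ, Z), Z)), mul(SZ, add(add(SSSZ, Z), Z)))
  [6] S(add(add(add(SSZ, Z), Z), mul(SZ, add(add(SSSZ, Z), Z))))
  [7] S(add(add(S(add(SZ, Z)), Z), mul(SZ, add(add(SSSZ, Z), Z))))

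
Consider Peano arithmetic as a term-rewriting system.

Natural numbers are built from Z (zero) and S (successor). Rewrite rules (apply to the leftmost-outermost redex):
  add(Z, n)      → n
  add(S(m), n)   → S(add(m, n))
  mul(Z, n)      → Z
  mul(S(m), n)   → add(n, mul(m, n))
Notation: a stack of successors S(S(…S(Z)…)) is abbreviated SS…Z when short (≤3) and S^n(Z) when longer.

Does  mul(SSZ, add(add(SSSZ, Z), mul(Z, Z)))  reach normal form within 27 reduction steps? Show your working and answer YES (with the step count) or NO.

Answer: NO — after 27 steps the term is S(S(S(S(S(S(add(Z, mul(Z, add(add(SSSZ, Z), mul(Z, Z)))))))))), not yet normal

Working:
  start: mul(SSZ, add(add(SSSZ, Z), mul(Z, Z)))
  →1  add(add(add(SSSZ, Z), mul(Z, Z)), mul(SZ, add(add(SSSZ, Z), mul(Z, Z))))
  →2  add(add(S(add(SSZ, Z)), mul(Z, Z)), mul(SZ, add(add(SSSZ, Z), mul(Z, Z))))
  →3  add(S(add(add(SSZ, Z), mul(Z, Z))), mul(SZ, add(add(SSSZ, Z), mul(Z, Z))))
  →4  S(add(add(add(SSZ, Z), mul(Z, Z)), mul(SZ, add(add(SSSZ, Z), mul(Z, Z)))))
  →5  S(add(add(S(add(SZ, Z)), mul(Z, Z)), mul(SZ, add(add(SSSZ, Z), mul(Z, Z)))))
  →6  S(add(S(add(add(SZ, Z), mul(Z, Z))), mul(SZ, add(add(SSSZ, Z), mul(Z, Z)))))
  →7  S(S(add(add(add(SZ, Z), mul(Z, Z)), mul(SZ, add(add(SSSZ, Z), mul(Z, Z))))))
  →8  S(S(add(add(S(add(Z, Z)), mul(Z, Z)), mul(SZ, add(add(SSSZ, Z), mul(Z, Z))))))
  →9  S(S(add(S(add(add(Z, Z), mul(Z, Z))), mul(SZ, add(add(SSSZ, Z), mul(Z, Z))))))
  →10  S(S(S(add(add(add(Z, Z), mul(Z, Z)), mul(SZ, add(add(SSSZ, Z), mul(Z, Z)))))))
  →11  S(S(S(add(add(Z, mul(Z, Z)), mul(SZ, add(add(SSSZ, Z), mul(Z, Z)))))))
  →12  S(S(S(add(mul(Z, Z), mul(SZ, add(add(SSSZ, Z), mul(Z, Z)))))))
  →13  S(S(S(add(Z, mul(SZ, add(add(SSSZ, Z), mul(Z, Z)))))))
  →14  S(S(S(mul(SZ, add(add(SSSZ, Z), mul(Z, Z))))))
  →15  S(S(S(add(add(add(SSSZ, Z), mul(Z, Z)), mul(Z, add(add(SSSZ, Z), mul(Z, Z)))))))
  →16  S(S(S(add(add(S(add(SSZ, Z)), mul(Z, Z)), mul(Z, add(add(SSSZ, Z), mul(Z, Z)))))))
  →17  S(S(S(add(S(add(add(SSZ, Z), mul(Z, Z))), mul(Z, add(add(SSSZ, Z), mul(Z, Z)))))))
  →18  S(S(S(S(add(add(add(SSZ, Z), mul(Z, Z)), mul(Z, add(add(SSSZ, Z), mul(Z, Z))))))))
  →19  S(S(S(S(add(add(S(add(SZ, Z)), mul(Z, Z)), mul(Z, add(add(SSSZ, Z), mul(Z, Z))))))))
  →20  S(S(S(S(add(S(add(add(SZ, Z), mul(Z, Z))), mul(Z, add(add(SSSZ, Z), mul(Z, Z))))))))
  →21  S(S(S(S(S(add(add(add(SZ, Z), mul(Z, Z)), mul(Z, add(add(SSSZ, Z), mul(Z, Z)))))))))
  →22  S(S(S(S(S(add(add(S(add(Z, Z)), mul(Z, Z)), mul(Z, add(add(SSSZ, Z), mul(Z, Z)))))))))
  →23  S(S(S(S(S(add(S(add(add(Z, Z), mul(Z, Z))), mul(Z, add(add(SSSZ, Z), mul(Z, Z)))))))))
  →24  S(S(S(S(S(S(add(add(add(Z, Z), mul(Z, Z)), mul(Z, add(add(SSSZ, Z), mul(Z, Z))))))))))
  →25  S(S(S(S(S(S(add(add(Z, mul(Z, Z)), mul(Z, add(add(SSSZ, Z), mul(Z, Z))))))))))
  →26  S(S(S(S(S(S(add(mul(Z, Z), mul(Z, add(add(SSSZ, Z), mul(Z, Z))))))))))
  →27  S(S(S(S(S(S(add(Z, mul(Z, add(add(SSSZ, Z), mul(Z, Z))))))))))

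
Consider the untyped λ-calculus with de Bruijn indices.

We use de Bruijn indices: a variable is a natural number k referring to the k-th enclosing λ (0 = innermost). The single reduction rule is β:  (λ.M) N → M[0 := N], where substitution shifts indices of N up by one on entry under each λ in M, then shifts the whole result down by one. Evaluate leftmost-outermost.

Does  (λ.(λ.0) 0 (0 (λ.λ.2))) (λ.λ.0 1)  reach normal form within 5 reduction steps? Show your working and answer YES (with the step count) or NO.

  start: (λ.(λ.0) 0 (0 (λ.λ.2))) (λ.λ.0 1)
  →1  (λ.0) (λ.λ.0 1) ((λ.λ.0 1) (λ.λ.λ.λ.0 1))
  →2  (λ.λ.0 1) ((λ.λ.0 1) (λ.λ.λ.λ.0 1))
  →3  λ.0 ((λ.λ.0 1) (λ.λ.λ.λ.0 1))
  →4  λ.0 (λ.0 (λ.λ.λ.λ.0 1))

Answer: YES — reaches normal form λ.0 (λ.0 (λ.λ.λ.λ.0 1)) in 4 ≤ 5 steps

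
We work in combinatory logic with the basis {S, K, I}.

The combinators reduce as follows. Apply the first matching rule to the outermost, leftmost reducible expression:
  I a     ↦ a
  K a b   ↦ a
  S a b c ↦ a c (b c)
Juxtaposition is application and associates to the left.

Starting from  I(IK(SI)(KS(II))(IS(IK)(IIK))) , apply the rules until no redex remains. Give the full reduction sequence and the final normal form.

  start: I(IK(SI)(KS(II))(IS(IK)(IIK)))
  step 1: IK(SI)(KS(II))(IS(IK)(IIK))
  step 2: K(SI)(KS(II))(IS(IK)(IIK))
  step 3: SI(IS(IK)(IIK))
  step 4: SI(S(IK)(IIK))
  step 5: SI(SK(IIK))
  step 6: SI(SK(IK))
  step 7: SI(SKK)

Answer: normal form = SI(SKK)  (in 7 steps)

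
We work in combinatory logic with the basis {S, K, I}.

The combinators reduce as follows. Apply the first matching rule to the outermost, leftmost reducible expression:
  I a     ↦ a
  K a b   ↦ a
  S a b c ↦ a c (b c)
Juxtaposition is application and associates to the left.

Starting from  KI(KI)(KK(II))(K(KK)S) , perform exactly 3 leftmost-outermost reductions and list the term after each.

  start: KI(KI)(KK(II))(K(KK)S)
  step 1: I(KK(II))(K(KK)S)
  step 2: KK(II)(K(KK)S)
  step 3: K(K(KK)S)

Answer: after 3 steps: K(K(KK)S)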